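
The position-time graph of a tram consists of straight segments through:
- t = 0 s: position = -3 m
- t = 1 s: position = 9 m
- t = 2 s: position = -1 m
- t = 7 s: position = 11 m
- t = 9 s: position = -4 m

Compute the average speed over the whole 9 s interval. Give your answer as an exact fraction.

49/9 m/s

Average speed = (total path length)/(elapsed time); on a piecewise-linear x-t graph the path length is Σ|Δx|.
0–1 s: |Δx| = |9 − -3| = 12 m
1–2 s: |Δx| = |-1 − 9| = 10 m
2–7 s: |Δx| = |11 − -1| = 12 m
7–9 s: |Δx| = |-4 − 11| = 15 m
Total path = 49 m; average speed = 49/9 = 49/9 m/s.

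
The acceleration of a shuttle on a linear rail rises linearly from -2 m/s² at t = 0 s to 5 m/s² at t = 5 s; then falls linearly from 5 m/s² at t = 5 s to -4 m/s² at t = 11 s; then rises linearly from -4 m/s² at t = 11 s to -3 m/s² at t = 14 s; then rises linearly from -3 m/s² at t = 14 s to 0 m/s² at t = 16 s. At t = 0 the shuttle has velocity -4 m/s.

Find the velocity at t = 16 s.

Δv equals the area under the a-t graph; then v = v₀ + Δv.
0–5 s: ½(-2 + 5)(5) = 7.5 m/s
5–11 s: ½(5 + -4)(6) = 3 m/s
11–14 s: ½(-4 + -3)(3) = -10.5 m/s
14–16 s: ½(-3 + 0)(2) = -3 m/s
Δv = -3 m/s, so v(16) = -4 + (-3) = -7 m/s.

-7 m/s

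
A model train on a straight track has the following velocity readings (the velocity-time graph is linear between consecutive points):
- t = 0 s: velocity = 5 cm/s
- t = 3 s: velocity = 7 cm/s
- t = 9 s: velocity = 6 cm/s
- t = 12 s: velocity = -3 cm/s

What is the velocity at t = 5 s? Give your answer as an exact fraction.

On 3–9 s the graph is linear from 7 to 6 cm/s: v(5) = 7 + (6 − 7)·(5 − 3)/(9 − 3) = 20/3 cm/s.

20/3 cm/s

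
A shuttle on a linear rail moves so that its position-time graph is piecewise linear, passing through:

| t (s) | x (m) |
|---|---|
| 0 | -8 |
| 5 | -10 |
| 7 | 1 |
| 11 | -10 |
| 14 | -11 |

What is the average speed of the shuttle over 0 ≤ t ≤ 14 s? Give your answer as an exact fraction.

25/14 m/s

Average speed = (total path length)/(elapsed time); on a piecewise-linear x-t graph the path length is Σ|Δx|.
0–5 s: |Δx| = |-10 − -8| = 2 m
5–7 s: |Δx| = |1 − -10| = 11 m
7–11 s: |Δx| = |-10 − 1| = 11 m
11–14 s: |Δx| = |-11 − -10| = 1 m
Total path = 25 m; average speed = 25/14 = 25/14 m/s.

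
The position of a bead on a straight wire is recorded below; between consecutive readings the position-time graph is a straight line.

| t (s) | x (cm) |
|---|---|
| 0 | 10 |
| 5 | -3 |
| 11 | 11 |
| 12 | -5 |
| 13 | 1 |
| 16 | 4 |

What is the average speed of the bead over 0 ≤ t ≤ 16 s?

Average speed = (total path length)/(elapsed time); on a piecewise-linear x-t graph the path length is Σ|Δx|.
0–5 s: |Δx| = |-3 − 10| = 13 cm
5–11 s: |Δx| = |11 − -3| = 14 cm
11–12 s: |Δx| = |-5 − 11| = 16 cm
12–13 s: |Δx| = |1 − -5| = 6 cm
13–16 s: |Δx| = |4 − 1| = 3 cm
Total path = 52 cm; average speed = 52/16 = 3.25 cm/s.

3.25 cm/s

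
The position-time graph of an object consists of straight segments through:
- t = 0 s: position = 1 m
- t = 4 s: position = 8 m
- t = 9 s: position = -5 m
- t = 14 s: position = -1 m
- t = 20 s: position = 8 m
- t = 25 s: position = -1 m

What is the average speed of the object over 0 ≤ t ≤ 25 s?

1.68 m/s

Average speed = (total path length)/(elapsed time); on a piecewise-linear x-t graph the path length is Σ|Δx|.
0–4 s: |Δx| = |8 − 1| = 7 m
4–9 s: |Δx| = |-5 − 8| = 13 m
9–14 s: |Δx| = |-1 − -5| = 4 m
14–20 s: |Δx| = |8 − -1| = 9 m
20–25 s: |Δx| = |-1 − 8| = 9 m
Total path = 42 m; average speed = 42/25 = 1.68 m/s.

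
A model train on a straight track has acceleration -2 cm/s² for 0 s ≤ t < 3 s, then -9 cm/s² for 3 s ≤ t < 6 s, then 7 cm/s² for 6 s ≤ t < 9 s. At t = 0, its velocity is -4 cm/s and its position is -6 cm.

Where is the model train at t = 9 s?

-177 cm

On each constant-a segment, Δv = aΔt and Δx = v₀Δt + ½aΔt²; chain segment to segment.
0–3 s: v starts -4 cm/s; Δx = -4·3 + ½·-2·3² = -21 cm; v ends -10 cm/s.
3–6 s: v starts -10 cm/s; Δx = -10·3 + ½·-9·3² = -70.5 cm; v ends -37 cm/s.
6–9 s: v starts -37 cm/s; Δx = -37·3 + ½·7·3² = -79.5 cm; v ends -16 cm/s.
x(9) = -6 + Σ Δx = -177 cm.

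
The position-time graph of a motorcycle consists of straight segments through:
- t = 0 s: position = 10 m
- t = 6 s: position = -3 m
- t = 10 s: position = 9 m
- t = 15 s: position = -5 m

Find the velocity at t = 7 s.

3 m/s

Velocity is the slope of the x-t graph on 6–10 s: (9 − -3)/(10 − 6) = 3 m/s.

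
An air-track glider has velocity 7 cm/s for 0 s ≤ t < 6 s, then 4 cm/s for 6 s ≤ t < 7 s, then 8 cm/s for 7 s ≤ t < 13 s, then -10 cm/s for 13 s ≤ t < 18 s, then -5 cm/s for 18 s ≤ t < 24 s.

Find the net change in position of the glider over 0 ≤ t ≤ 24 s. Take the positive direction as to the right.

14 cm

Net displacement equals the area under the velocity-time graph (areas below the axis count negative).
0–6 s: 7 × 6 = 42 cm
6–7 s: 4 × 1 = 4 cm
7–13 s: 8 × 6 = 48 cm
13–18 s: -10 × 5 = -50 cm
18–24 s: -5 × 6 = -30 cm
Net displacement = 14 cm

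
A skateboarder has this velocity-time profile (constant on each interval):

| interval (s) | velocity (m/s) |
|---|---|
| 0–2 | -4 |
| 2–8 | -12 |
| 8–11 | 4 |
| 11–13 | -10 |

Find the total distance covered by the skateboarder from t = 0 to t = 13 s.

Distance (not displacement) is the total path length: add the absolute areas under v-t.
0–2 s: |-4| × 2 = 8 m
2–8 s: |-12| × 6 = 72 m
8–11 s: |4| × 3 = 12 m
11–13 s: |-10| × 2 = 20 m
Total distance = 112 m

112 m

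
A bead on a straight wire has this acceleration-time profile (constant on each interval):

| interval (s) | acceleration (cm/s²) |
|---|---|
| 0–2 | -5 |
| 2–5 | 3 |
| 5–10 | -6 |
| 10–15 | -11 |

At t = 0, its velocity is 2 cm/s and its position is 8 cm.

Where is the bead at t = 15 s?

-361 cm

On each constant-a segment, Δv = aΔt and Δx = v₀Δt + ½aΔt²; chain segment to segment.
0–2 s: v starts 2 cm/s; Δx = 2·2 + ½·-5·2² = -6 cm; v ends -8 cm/s.
2–5 s: v starts -8 cm/s; Δx = -8·3 + ½·3·3² = -10.5 cm; v ends 1 cm/s.
5–10 s: v starts 1 cm/s; Δx = 1·5 + ½·-6·5² = -70 cm; v ends -29 cm/s.
10–15 s: v starts -29 cm/s; Δx = -29·5 + ½·-11·5² = -282.5 cm; v ends -84 cm/s.
x(15) = 8 + Σ Δx = -361 cm.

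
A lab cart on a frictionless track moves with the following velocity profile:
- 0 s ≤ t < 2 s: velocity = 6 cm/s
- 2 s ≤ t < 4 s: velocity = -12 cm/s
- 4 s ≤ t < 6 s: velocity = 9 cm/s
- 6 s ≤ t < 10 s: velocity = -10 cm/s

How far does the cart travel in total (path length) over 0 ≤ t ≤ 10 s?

94 cm

Distance (not displacement) is the total path length: add the absolute areas under v-t.
0–2 s: |6| × 2 = 12 cm
2–4 s: |-12| × 2 = 24 cm
4–6 s: |9| × 2 = 18 cm
6–10 s: |-10| × 4 = 40 cm
Total distance = 94 cm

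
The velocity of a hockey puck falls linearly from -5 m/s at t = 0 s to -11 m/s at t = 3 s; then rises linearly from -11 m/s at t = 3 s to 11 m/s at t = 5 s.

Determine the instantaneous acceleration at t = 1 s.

-2 m/s²

Acceleration is the slope of the v-t graph on 0–3 s: (-11 − -5)/(3 − 0) = -2 m/s².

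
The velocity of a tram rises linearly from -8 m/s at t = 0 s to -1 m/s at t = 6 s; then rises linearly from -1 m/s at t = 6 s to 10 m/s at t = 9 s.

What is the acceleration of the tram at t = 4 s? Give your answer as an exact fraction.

7/6 m/s²

Acceleration is the slope of the v-t graph on 0–6 s: (-1 − -8)/(6 − 0) = 7/6 m/s².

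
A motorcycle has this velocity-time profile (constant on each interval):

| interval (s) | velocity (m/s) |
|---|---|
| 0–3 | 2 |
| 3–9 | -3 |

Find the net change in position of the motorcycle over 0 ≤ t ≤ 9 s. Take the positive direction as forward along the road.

Displacement is the signed area under the v-t curve.
0–3 s: 2 × 3 = 6 m
3–9 s: -3 × 6 = -18 m
Net displacement = -12 m

-12 m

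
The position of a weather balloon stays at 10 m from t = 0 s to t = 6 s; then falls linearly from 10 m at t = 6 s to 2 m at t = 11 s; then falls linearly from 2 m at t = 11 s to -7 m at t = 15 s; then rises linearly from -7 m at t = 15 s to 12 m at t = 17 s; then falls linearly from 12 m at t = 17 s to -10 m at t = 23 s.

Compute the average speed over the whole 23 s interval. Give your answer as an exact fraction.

58/23 m/s

Average speed = (total path length)/(elapsed time); on a piecewise-linear x-t graph the path length is Σ|Δx|.
0–6 s: |Δx| = |10 − 10| = 0 m
6–11 s: |Δx| = |2 − 10| = 8 m
11–15 s: |Δx| = |-7 − 2| = 9 m
15–17 s: |Δx| = |12 − -7| = 19 m
17–23 s: |Δx| = |-10 − 12| = 22 m
Total path = 58 m; average speed = 58/23 = 58/23 m/s.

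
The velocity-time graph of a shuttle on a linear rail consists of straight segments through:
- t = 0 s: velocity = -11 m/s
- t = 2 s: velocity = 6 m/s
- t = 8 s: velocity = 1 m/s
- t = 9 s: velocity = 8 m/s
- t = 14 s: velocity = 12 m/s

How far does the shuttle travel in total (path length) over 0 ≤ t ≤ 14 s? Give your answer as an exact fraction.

Distance (not displacement) is the total path length: add the absolute areas under v-t.
0–2 s: v = 0 at t = 22/17 s; triangle areas 121/17 + 36/17 = 157/17 m
2–8 s: |½(6 + 1)(6)| = 21 m
8–9 s: |½(1 + 8)(1)| = 4.5 m
9–14 s: |½(8 + 12)(5)| = 50 m
Total distance = 2881/34 m

2881/34 m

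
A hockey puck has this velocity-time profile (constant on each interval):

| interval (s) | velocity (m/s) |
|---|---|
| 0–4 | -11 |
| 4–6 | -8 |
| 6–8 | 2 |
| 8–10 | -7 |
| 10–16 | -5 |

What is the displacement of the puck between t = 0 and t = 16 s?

-100 m

Displacement is the signed area under the v-t curve.
0–4 s: -11 × 4 = -44 m
4–6 s: -8 × 2 = -16 m
6–8 s: 2 × 2 = 4 m
8–10 s: -7 × 2 = -14 m
10–16 s: -5 × 6 = -30 m
Net displacement = -100 m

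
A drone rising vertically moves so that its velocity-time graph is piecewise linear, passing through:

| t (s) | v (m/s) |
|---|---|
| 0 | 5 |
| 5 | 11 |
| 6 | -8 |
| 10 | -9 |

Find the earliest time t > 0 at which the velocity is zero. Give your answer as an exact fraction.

v changes sign on 5–6 s (from 11 to -8); the graph is linear there, so v = 0 at t = 5 + (-11)·(6 − 5)/(-8 − 11) = 106/19 s.

t = 106/19 s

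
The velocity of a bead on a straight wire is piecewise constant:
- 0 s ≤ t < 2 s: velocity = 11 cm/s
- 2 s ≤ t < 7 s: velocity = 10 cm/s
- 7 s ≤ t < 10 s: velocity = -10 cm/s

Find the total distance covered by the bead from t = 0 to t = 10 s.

Distance (not displacement) is the total path length: add the absolute areas under v-t.
0–2 s: |11| × 2 = 22 cm
2–7 s: |10| × 5 = 50 cm
7–10 s: |-10| × 3 = 30 cm
Total distance = 102 cm

102 cm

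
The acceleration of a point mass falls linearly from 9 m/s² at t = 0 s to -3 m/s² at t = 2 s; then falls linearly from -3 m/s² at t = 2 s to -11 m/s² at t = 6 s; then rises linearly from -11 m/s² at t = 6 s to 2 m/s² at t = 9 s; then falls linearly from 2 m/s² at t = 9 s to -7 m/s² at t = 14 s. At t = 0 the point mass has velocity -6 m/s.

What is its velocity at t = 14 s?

Δv equals the area under the a-t graph; then v = v₀ + Δv.
0–2 s: ½(9 + -3)(2) = 6 m/s
2–6 s: ½(-3 + -11)(4) = -28 m/s
6–9 s: ½(-11 + 2)(3) = -13.5 m/s
9–14 s: ½(2 + -7)(5) = -12.5 m/s
Δv = -48 m/s, so v(14) = -6 + (-48) = -54 m/s.

-54 m/s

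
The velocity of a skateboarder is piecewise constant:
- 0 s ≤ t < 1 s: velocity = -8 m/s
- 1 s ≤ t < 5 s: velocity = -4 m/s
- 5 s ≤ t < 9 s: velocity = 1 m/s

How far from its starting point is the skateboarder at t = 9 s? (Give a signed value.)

-20 m

Displacement is the signed area under the v-t curve.
0–1 s: -8 × 1 = -8 m
1–5 s: -4 × 4 = -16 m
5–9 s: 1 × 4 = 4 m
Net displacement = -20 m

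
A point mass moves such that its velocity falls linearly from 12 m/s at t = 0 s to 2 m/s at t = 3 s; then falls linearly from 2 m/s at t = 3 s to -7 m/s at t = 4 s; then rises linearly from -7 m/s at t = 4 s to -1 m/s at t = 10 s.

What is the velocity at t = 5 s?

On 4–10 s the graph is linear from -7 to -1 m/s: v(5) = -7 + (-1 − -7)·(5 − 4)/(10 − 4) = -6 m/s.

-6 m/s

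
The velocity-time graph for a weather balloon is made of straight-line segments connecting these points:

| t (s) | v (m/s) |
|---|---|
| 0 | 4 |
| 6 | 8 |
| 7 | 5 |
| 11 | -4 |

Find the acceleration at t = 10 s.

-2.25 m/s²

Acceleration is the slope of the v-t graph on 7–11 s: (-4 − 5)/(11 − 7) = -2.25 m/s².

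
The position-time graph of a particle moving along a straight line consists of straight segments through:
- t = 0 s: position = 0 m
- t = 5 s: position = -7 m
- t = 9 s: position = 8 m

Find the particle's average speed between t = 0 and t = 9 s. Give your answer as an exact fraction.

Average speed = (total path length)/(elapsed time); on a piecewise-linear x-t graph the path length is Σ|Δx|.
0–5 s: |Δx| = |-7 − 0| = 7 m
5–9 s: |Δx| = |8 − -7| = 15 m
Total path = 22 m; average speed = 22/9 = 22/9 m/s.

22/9 m/s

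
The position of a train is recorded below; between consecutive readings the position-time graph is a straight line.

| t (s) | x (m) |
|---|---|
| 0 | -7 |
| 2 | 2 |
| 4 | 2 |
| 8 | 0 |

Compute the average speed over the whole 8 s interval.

1.375 m/s

Average speed = (total path length)/(elapsed time); on a piecewise-linear x-t graph the path length is Σ|Δx|.
0–2 s: |Δx| = |2 − -7| = 9 m
2–4 s: |Δx| = |2 − 2| = 0 m
4–8 s: |Δx| = |0 − 2| = 2 m
Total path = 11 m; average speed = 11/8 = 1.375 m/s.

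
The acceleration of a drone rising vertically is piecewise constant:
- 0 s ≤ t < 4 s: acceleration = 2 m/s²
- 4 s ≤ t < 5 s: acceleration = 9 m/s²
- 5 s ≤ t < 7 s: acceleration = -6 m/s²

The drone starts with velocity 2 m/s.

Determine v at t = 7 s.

7 m/s

Δv equals the area under the a-t graph; then v = v₀ + Δv.
0–4 s: 2 × 4 = 8 m/s
4–5 s: 9 × 1 = 9 m/s
5–7 s: -6 × 2 = -12 m/s
Δv = 5 m/s, so v(7) = 2 + (5) = 7 m/s.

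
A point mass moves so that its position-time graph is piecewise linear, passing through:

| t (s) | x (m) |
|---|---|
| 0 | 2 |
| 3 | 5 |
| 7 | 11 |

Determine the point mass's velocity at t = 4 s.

Velocity is the slope of the x-t graph on 3–7 s: (11 − 5)/(7 − 3) = 1.5 m/s.

1.5 m/s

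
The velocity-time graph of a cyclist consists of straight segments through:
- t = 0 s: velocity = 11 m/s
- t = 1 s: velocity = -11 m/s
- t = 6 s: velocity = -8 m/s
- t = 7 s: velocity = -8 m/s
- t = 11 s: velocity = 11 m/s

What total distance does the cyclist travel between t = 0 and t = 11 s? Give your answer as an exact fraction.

Distance (not displacement) is the total path length: add the absolute areas under v-t.
0–1 s: v = 0 at t = 0.5 s; triangle areas 2.75 + 2.75 = 5.5 m
1–6 s: |½(-11 + -8)(5)| = 47.5 m
6–7 s: |-8| × 1 = 8 m
7–11 s: v = 0 at t = 165/19 s; triangle areas 128/19 + 242/19 = 370/19 m
Total distance = 1529/19 m

1529/19 m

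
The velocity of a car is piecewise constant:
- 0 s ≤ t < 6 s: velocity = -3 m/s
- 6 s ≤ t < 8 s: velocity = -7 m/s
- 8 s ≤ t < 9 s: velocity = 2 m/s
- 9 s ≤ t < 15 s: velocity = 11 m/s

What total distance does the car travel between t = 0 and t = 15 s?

Distance (not displacement) is the total path length: add the absolute areas under v-t.
0–6 s: |-3| × 6 = 18 m
6–8 s: |-7| × 2 = 14 m
8–9 s: |2| × 1 = 2 m
9–15 s: |11| × 6 = 66 m
Total distance = 100 m

100 m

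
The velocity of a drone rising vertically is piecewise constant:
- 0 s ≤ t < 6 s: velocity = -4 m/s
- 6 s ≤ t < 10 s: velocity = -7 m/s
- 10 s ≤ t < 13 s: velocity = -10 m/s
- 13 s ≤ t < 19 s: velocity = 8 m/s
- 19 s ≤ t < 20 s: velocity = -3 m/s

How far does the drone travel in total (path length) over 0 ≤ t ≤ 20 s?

Distance (not displacement) is the total path length: add the absolute areas under v-t.
0–6 s: |-4| × 6 = 24 m
6–10 s: |-7| × 4 = 28 m
10–13 s: |-10| × 3 = 30 m
13–19 s: |8| × 6 = 48 m
19–20 s: |-3| × 1 = 3 m
Total distance = 133 m

133 m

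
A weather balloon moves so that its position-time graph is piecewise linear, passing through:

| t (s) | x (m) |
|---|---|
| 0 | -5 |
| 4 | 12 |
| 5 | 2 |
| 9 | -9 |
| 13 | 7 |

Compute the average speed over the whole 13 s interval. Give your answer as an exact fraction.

54/13 m/s

Average speed = (total path length)/(elapsed time); on a piecewise-linear x-t graph the path length is Σ|Δx|.
0–4 s: |Δx| = |12 − -5| = 17 m
4–5 s: |Δx| = |2 − 12| = 10 m
5–9 s: |Δx| = |-9 − 2| = 11 m
9–13 s: |Δx| = |7 − -9| = 16 m
Total path = 54 m; average speed = 54/13 = 54/13 m/s.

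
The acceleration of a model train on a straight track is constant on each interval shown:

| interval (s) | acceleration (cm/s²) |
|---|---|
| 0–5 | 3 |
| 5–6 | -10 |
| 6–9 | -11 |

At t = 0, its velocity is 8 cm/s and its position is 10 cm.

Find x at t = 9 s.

95 cm

On each constant-a segment, Δv = aΔt and Δx = v₀Δt + ½aΔt²; chain segment to segment.
0–5 s: v starts 8 cm/s; Δx = 8·5 + ½·3·5² = 77.5 cm; v ends 23 cm/s.
5–6 s: v starts 23 cm/s; Δx = 23·1 + ½·-10·1² = 18 cm; v ends 13 cm/s.
6–9 s: v starts 13 cm/s; Δx = 13·3 + ½·-11·3² = -10.5 cm; v ends -20 cm/s.
x(9) = 10 + Σ Δx = 95 cm.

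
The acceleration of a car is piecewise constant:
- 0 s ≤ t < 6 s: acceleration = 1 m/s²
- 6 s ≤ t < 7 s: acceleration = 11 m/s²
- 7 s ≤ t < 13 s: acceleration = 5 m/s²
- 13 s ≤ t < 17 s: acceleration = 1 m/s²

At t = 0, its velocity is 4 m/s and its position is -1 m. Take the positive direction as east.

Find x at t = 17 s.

On each constant-a segment, Δv = aΔt and Δx = v₀Δt + ½aΔt²; chain segment to segment.
0–6 s: v starts 4 m/s; Δx = 4·6 + ½·1·6² = 42 m; v ends 10 m/s.
6–7 s: v starts 10 m/s; Δx = 10·1 + ½·11·1² = 15.5 m; v ends 21 m/s.
7–13 s: v starts 21 m/s; Δx = 21·6 + ½·5·6² = 216 m; v ends 51 m/s.
13–17 s: v starts 51 m/s; Δx = 51·4 + ½·1·4² = 212 m; v ends 55 m/s.
x(17) = -1 + Σ Δx = 484.5 m.

484.5 m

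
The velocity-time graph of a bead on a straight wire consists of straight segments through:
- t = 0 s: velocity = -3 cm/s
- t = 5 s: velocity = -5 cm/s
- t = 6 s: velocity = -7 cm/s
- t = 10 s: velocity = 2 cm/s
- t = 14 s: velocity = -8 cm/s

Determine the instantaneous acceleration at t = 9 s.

2.25 cm/s²

Acceleration is the slope of the v-t graph on 6–10 s: (2 − -7)/(10 − 6) = 2.25 cm/s².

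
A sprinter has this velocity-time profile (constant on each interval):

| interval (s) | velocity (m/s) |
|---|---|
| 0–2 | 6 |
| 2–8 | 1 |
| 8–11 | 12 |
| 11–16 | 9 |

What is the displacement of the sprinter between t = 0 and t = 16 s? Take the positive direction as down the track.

Displacement is the signed area under the v-t curve.
0–2 s: 6 × 2 = 12 m
2–8 s: 1 × 6 = 6 m
8–11 s: 12 × 3 = 36 m
11–16 s: 9 × 5 = 45 m
Net displacement = 99 m

99 m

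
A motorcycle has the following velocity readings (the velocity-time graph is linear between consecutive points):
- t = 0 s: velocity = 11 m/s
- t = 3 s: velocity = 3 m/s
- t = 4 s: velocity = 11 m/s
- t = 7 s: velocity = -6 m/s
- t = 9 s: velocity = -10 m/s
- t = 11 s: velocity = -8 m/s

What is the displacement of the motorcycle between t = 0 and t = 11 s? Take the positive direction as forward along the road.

1.5 m

Net displacement equals the area under the velocity-time graph (areas below the axis count negative).
0–3 s: ½(11 + 3)(3) = 21 m
3–4 s: ½(3 + 11)(1) = 7 m
4–7 s: ½(11 + -6)(3) = 7.5 m
7–9 s: ½(-6 + -10)(2) = -16 m
9–11 s: ½(-10 + -8)(2) = -18 m
Net displacement = 1.5 m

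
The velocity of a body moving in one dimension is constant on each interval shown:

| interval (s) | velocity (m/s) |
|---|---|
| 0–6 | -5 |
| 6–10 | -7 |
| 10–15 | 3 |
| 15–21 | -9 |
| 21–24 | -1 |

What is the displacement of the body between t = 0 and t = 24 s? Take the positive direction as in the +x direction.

-100 m

Net displacement equals the area under the velocity-time graph (areas below the axis count negative).
0–6 s: -5 × 6 = -30 m
6–10 s: -7 × 4 = -28 m
10–15 s: 3 × 5 = 15 m
15–21 s: -9 × 6 = -54 m
21–24 s: -1 × 3 = -3 m
Net displacement = -100 m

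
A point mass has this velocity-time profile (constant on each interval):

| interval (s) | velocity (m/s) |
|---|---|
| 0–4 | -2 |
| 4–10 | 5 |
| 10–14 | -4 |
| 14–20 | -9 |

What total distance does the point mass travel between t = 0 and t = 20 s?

108 m

Distance (not displacement) is the total path length: add the absolute areas under v-t.
0–4 s: |-2| × 4 = 8 m
4–10 s: |5| × 6 = 30 m
10–14 s: |-4| × 4 = 16 m
14–20 s: |-9| × 6 = 54 m
Total distance = 108 m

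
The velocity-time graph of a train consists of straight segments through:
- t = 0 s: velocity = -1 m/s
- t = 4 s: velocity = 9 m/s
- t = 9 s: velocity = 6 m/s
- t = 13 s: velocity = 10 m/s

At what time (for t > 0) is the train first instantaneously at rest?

v changes sign on 0–4 s (from -1 to 9); the graph is linear there, so v = 0 at t = 0 + (1)·(4 − 0)/(9 − -1) = 0.4 s.

t = 0.4 s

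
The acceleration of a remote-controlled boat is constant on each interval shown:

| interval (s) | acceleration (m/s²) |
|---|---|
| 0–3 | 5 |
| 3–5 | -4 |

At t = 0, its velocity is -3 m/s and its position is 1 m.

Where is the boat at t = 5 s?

On each constant-a segment, Δv = aΔt and Δx = v₀Δt + ½aΔt²; chain segment to segment.
0–3 s: v starts -3 m/s; Δx = -3·3 + ½·5·3² = 13.5 m; v ends 12 m/s.
3–5 s: v starts 12 m/s; Δx = 12·2 + ½·-4·2² = 16 m; v ends 4 m/s.
x(5) = 1 + Σ Δx = 30.5 m.

30.5 m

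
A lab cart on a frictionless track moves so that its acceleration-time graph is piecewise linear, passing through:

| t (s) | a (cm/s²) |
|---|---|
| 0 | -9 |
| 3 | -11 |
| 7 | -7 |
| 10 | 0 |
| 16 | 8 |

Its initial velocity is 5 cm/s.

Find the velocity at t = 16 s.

-47.5 cm/s

Δv equals the area under the a-t graph; then v = v₀ + Δv.
0–3 s: ½(-9 + -11)(3) = -30 cm/s
3–7 s: ½(-11 + -7)(4) = -36 cm/s
7–10 s: ½(-7 + 0)(3) = -10.5 cm/s
10–16 s: ½(0 + 8)(6) = 24 cm/s
Δv = -52.5 cm/s, so v(16) = 5 + (-52.5) = -47.5 cm/s.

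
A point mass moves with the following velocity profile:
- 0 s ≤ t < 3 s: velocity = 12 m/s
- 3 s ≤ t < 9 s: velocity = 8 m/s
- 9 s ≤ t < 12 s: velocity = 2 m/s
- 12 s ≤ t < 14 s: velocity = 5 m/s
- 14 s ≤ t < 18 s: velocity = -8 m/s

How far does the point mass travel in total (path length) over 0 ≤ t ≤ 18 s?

132 m

Distance (not displacement) is the total path length: add the absolute areas under v-t.
0–3 s: |12| × 3 = 36 m
3–9 s: |8| × 6 = 48 m
9–12 s: |2| × 3 = 6 m
12–14 s: |5| × 2 = 10 m
14–18 s: |-8| × 4 = 32 m
Total distance = 132 m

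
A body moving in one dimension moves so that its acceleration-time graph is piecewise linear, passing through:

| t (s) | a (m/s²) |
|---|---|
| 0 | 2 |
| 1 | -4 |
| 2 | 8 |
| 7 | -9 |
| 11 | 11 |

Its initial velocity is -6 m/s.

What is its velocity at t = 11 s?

-3.5 m/s

Δv equals the area under the a-t graph; then v = v₀ + Δv.
0–1 s: ½(2 + -4)(1) = -1 m/s
1–2 s: ½(-4 + 8)(1) = 2 m/s
2–7 s: ½(8 + -9)(5) = -2.5 m/s
7–11 s: ½(-9 + 11)(4) = 4 m/s
Δv = 2.5 m/s, so v(11) = -6 + (2.5) = -3.5 m/s.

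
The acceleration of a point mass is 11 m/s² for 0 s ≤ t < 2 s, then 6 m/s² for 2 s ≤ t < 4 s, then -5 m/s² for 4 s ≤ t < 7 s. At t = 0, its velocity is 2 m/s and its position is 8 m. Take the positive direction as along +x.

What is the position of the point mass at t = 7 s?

On each constant-a segment, Δv = aΔt and Δx = v₀Δt + ½aΔt²; chain segment to segment.
0–2 s: v starts 2 m/s; Δx = 2·2 + ½·11·2² = 26 m; v ends 24 m/s.
2–4 s: v starts 24 m/s; Δx = 24·2 + ½·6·2² = 60 m; v ends 36 m/s.
4–7 s: v starts 36 m/s; Δx = 36·3 + ½·-5·3² = 85.5 m; v ends 21 m/s.
x(7) = 8 + Σ Δx = 179.5 m.

179.5 m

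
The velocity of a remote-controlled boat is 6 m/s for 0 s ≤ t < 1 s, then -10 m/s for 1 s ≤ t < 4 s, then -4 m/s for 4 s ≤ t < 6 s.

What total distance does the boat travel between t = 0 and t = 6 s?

44 m

Distance (not displacement) is the total path length: add the absolute areas under v-t.
0–1 s: |6| × 1 = 6 m
1–4 s: |-10| × 3 = 30 m
4–6 s: |-4| × 2 = 8 m
Total distance = 44 m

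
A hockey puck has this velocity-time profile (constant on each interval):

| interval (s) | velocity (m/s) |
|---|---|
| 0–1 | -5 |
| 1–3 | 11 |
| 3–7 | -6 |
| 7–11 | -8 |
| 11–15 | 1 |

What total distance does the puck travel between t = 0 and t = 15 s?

Distance (not displacement) is the total path length: add the absolute areas under v-t.
0–1 s: |-5| × 1 = 5 m
1–3 s: |11| × 2 = 22 m
3–7 s: |-6| × 4 = 24 m
7–11 s: |-8| × 4 = 32 m
11–15 s: |1| × 4 = 4 m
Total distance = 87 m

87 m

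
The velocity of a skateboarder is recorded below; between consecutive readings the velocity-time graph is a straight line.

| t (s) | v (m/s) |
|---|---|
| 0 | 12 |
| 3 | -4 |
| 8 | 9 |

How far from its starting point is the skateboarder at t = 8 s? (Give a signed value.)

24.5 m

Net displacement equals the area under the velocity-time graph (areas below the axis count negative).
0–3 s: ½(12 + -4)(3) = 12 m
3–8 s: ½(-4 + 9)(5) = 12.5 m
Net displacement = 24.5 m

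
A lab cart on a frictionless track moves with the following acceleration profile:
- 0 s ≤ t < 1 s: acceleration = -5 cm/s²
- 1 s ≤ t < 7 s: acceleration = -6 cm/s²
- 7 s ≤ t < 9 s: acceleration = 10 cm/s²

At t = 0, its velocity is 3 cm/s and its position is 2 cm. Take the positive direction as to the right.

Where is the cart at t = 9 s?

-173.5 cm

On each constant-a segment, Δv = aΔt and Δx = v₀Δt + ½aΔt²; chain segment to segment.
0–1 s: v starts 3 cm/s; Δx = 3·1 + ½·-5·1² = 0.5 cm; v ends -2 cm/s.
1–7 s: v starts -2 cm/s; Δx = -2·6 + ½·-6·6² = -120 cm; v ends -38 cm/s.
7–9 s: v starts -38 cm/s; Δx = -38·2 + ½·10·2² = -56 cm; v ends -18 cm/s.
x(9) = 2 + Σ Δx = -173.5 cm.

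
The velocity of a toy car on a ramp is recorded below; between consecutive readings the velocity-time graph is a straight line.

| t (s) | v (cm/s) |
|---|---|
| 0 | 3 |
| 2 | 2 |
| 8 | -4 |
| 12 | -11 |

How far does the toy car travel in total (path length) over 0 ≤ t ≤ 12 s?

Total distance travelled is ∫|v| dt — sum the magnitudes of each area piece.
0–2 s: |½(3 + 2)(2)| = 5 cm
2–8 s: v = 0 at t = 4 s; triangle areas 2 + 8 = 10 cm
8–12 s: |½(-4 + -11)(4)| = 30 cm
Total distance = 45 cm

45 cm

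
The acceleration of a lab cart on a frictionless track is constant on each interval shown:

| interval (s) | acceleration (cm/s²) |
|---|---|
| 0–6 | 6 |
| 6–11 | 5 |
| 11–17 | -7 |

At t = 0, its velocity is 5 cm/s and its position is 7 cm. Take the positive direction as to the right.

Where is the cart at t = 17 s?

On each constant-a segment, Δv = aΔt and Δx = v₀Δt + ½aΔt²; chain segment to segment.
0–6 s: v starts 5 cm/s; Δx = 5·6 + ½·6·6² = 138 cm; v ends 41 cm/s.
6–11 s: v starts 41 cm/s; Δx = 41·5 + ½·5·5² = 267.5 cm; v ends 66 cm/s.
11–17 s: v starts 66 cm/s; Δx = 66·6 + ½·-7·6² = 270 cm; v ends 24 cm/s.
x(17) = 7 + Σ Δx = 682.5 cm.

682.5 cm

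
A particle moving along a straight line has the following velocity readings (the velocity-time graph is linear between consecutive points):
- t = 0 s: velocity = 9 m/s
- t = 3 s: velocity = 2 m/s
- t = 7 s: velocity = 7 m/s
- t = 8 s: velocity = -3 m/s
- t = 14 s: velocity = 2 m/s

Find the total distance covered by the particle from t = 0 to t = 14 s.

45.2 m

Distance (not displacement) is the total path length: add the absolute areas under v-t.
0–3 s: |½(9 + 2)(3)| = 16.5 m
3–7 s: |½(2 + 7)(4)| = 18 m
7–8 s: v = 0 at t = 7.7 s; triangle areas 2.45 + 0.45 = 2.9 m
8–14 s: v = 0 at t = 11.6 s; triangle areas 5.4 + 2.4 = 7.8 m
Total distance = 45.2 m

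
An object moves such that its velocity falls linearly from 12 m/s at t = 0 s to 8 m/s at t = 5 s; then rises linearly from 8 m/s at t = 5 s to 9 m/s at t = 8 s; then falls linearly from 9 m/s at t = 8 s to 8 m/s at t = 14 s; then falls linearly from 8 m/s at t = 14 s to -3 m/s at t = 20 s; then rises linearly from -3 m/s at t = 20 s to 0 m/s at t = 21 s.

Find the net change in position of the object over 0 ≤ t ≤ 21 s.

140 m

Net displacement equals the area under the velocity-time graph (areas below the axis count negative).
0–5 s: ½(12 + 8)(5) = 50 m
5–8 s: ½(8 + 9)(3) = 25.5 m
8–14 s: ½(9 + 8)(6) = 51 m
14–20 s: ½(8 + -3)(6) = 15 m
20–21 s: ½(-3 + 0)(1) = -1.5 m
Net displacement = 140 m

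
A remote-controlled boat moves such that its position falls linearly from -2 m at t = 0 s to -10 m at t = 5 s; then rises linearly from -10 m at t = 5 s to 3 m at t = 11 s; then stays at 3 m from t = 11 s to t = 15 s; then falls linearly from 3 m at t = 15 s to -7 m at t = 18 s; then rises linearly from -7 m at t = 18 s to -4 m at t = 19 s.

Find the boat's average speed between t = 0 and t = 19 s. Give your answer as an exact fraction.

34/19 m/s

Average speed = (total path length)/(elapsed time); on a piecewise-linear x-t graph the path length is Σ|Δx|.
0–5 s: |Δx| = |-10 − -2| = 8 m
5–11 s: |Δx| = |3 − -10| = 13 m
11–15 s: |Δx| = |3 − 3| = 0 m
15–18 s: |Δx| = |-7 − 3| = 10 m
18–19 s: |Δx| = |-4 − -7| = 3 m
Total path = 34 m; average speed = 34/19 = 34/19 m/s.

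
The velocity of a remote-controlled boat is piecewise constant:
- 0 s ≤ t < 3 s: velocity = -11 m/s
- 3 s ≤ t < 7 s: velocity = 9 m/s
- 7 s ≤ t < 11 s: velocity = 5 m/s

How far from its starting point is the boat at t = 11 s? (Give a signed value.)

23 m

Displacement is the signed area under the v-t curve.
0–3 s: -11 × 3 = -33 m
3–7 s: 9 × 4 = 36 m
7–11 s: 5 × 4 = 20 m
Net displacement = 23 m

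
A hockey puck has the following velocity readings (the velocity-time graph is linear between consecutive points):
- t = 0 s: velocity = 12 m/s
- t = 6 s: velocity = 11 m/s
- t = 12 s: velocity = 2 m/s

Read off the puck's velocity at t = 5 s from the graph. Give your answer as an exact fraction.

On 0–6 s the graph is linear from 12 to 11 m/s: v(5) = 12 + (11 − 12)·(5 − 0)/(6 − 0) = 67/6 m/s.

67/6 m/s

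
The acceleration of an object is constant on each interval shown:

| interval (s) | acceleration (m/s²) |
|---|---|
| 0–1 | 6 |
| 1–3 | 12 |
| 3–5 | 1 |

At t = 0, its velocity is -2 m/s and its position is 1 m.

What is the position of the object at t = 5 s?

92 m

On each constant-a segment, Δv = aΔt and Δx = v₀Δt + ½aΔt²; chain segment to segment.
0–1 s: v starts -2 m/s; Δx = -2·1 + ½·6·1² = 1 m; v ends 4 m/s.
1–3 s: v starts 4 m/s; Δx = 4·2 + ½·12·2² = 32 m; v ends 28 m/s.
3–5 s: v starts 28 m/s; Δx = 28·2 + ½·1·2² = 58 m; v ends 30 m/s.
x(5) = 1 + Σ Δx = 92 m.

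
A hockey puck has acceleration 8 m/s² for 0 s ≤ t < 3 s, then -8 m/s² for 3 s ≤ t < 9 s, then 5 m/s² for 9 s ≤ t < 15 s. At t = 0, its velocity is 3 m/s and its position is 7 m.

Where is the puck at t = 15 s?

On each constant-a segment, Δv = aΔt and Δx = v₀Δt + ½aΔt²; chain segment to segment.
0–3 s: v starts 3 m/s; Δx = 3·3 + ½·8·3² = 45 m; v ends 27 m/s.
3–9 s: v starts 27 m/s; Δx = 27·6 + ½·-8·6² = 18 m; v ends -21 m/s.
9–15 s: v starts -21 m/s; Δx = -21·6 + ½·5·6² = -36 m; v ends 9 m/s.
x(15) = 7 + Σ Δx = 34 m.

34 m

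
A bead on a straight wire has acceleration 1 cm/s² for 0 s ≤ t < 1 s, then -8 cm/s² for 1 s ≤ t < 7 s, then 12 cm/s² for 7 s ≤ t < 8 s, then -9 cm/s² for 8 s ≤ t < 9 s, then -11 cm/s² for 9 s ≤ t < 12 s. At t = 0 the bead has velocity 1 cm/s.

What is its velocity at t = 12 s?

Δv equals the area under the a-t graph; then v = v₀ + Δv.
0–1 s: 1 × 1 = 1 cm/s
1–7 s: -8 × 6 = -48 cm/s
7–8 s: 12 × 1 = 12 cm/s
8–9 s: -9 × 1 = -9 cm/s
9–12 s: -11 × 3 = -33 cm/s
Δv = -77 cm/s, so v(12) = 1 + (-77) = -76 cm/s.

-76 cm/s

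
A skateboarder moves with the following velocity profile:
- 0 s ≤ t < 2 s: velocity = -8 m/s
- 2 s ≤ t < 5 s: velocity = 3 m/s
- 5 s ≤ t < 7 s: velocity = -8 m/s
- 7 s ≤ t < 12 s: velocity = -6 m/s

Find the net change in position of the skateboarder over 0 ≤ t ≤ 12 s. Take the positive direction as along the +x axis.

-53 m

Net displacement equals the area under the velocity-time graph (areas below the axis count negative).
0–2 s: -8 × 2 = -16 m
2–5 s: 3 × 3 = 9 m
5–7 s: -8 × 2 = -16 m
7–12 s: -6 × 5 = -30 m
Net displacement = -53 m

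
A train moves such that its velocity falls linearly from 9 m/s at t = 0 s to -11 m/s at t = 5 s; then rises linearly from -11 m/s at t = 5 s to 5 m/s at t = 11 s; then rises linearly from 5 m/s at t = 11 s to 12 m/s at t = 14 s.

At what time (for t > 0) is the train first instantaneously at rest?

v changes sign on 0–5 s (from 9 to -11); the graph is linear there, so v = 0 at t = 0 + (-9)·(5 − 0)/(-11 − 9) = 2.25 s.

t = 2.25 s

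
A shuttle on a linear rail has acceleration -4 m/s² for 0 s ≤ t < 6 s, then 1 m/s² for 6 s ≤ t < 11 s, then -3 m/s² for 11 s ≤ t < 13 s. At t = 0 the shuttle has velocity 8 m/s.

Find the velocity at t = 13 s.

Δv equals the area under the a-t graph; then v = v₀ + Δv.
0–6 s: -4 × 6 = -24 m/s
6–11 s: 1 × 5 = 5 m/s
11–13 s: -3 × 2 = -6 m/s
Δv = -25 m/s, so v(13) = 8 + (-25) = -17 m/s.

-17 m/s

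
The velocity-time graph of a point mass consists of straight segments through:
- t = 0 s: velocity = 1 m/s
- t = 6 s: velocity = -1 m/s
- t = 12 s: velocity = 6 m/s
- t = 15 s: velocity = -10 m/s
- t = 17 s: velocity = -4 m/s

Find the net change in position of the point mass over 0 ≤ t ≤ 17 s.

-5 m

Displacement is the signed area under the v-t curve.
0–6 s: ½(1 + -1)(6) = 0 m
6–12 s: ½(-1 + 6)(6) = 15 m
12–15 s: ½(6 + -10)(3) = -6 m
15–17 s: ½(-10 + -4)(2) = -14 m
Net displacement = -5 m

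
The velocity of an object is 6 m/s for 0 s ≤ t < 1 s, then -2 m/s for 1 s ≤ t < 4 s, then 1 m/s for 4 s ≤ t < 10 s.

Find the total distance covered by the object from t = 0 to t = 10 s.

Total distance travelled is ∫|v| dt — sum the magnitudes of each area piece.
0–1 s: |6| × 1 = 6 m
1–4 s: |-2| × 3 = 6 m
4–10 s: |1| × 6 = 6 m
Total distance = 18 m

18 m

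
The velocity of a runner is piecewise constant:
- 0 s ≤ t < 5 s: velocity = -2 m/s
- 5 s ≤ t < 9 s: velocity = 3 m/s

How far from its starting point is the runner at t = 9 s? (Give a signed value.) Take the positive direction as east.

Net displacement equals the area under the velocity-time graph (areas below the axis count negative).
0–5 s: -2 × 5 = -10 m
5–9 s: 3 × 4 = 12 m
Net displacement = 2 m

2 m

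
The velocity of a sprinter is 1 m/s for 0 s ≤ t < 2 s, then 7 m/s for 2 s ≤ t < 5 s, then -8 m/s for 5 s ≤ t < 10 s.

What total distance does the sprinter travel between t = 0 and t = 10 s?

63 m

Distance (not displacement) is the total path length: add the absolute areas under v-t.
0–2 s: |1| × 2 = 2 m
2–5 s: |7| × 3 = 21 m
5–10 s: |-8| × 5 = 40 m
Total distance = 63 m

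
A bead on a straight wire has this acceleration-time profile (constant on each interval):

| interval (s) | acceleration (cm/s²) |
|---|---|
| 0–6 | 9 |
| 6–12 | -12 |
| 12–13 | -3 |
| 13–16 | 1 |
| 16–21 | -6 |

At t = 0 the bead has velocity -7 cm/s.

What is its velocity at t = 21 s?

Δv equals the area under the a-t graph; then v = v₀ + Δv.
0–6 s: 9 × 6 = 54 cm/s
6–12 s: -12 × 6 = -72 cm/s
12–13 s: -3 × 1 = -3 cm/s
13–16 s: 1 × 3 = 3 cm/s
16–21 s: -6 × 5 = -30 cm/s
Δv = -48 cm/s, so v(21) = -7 + (-48) = -55 cm/s.

-55 cm/s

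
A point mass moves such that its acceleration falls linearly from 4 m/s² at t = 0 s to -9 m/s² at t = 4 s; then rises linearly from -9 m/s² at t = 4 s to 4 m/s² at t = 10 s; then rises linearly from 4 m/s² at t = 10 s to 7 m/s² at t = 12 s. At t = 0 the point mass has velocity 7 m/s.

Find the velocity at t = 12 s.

Δv equals the area under the a-t graph; then v = v₀ + Δv.
0–4 s: ½(4 + -9)(4) = -10 m/s
4–10 s: ½(-9 + 4)(6) = -15 m/s
10–12 s: ½(4 + 7)(2) = 11 m/s
Δv = -14 m/s, so v(12) = 7 + (-14) = -7 m/s.

-7 m/s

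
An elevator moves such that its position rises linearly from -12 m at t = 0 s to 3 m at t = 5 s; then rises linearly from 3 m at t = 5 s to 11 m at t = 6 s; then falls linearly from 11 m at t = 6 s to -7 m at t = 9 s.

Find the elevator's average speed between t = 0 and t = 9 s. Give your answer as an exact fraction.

Average speed = (total path length)/(elapsed time); on a piecewise-linear x-t graph the path length is Σ|Δx|.
0–5 s: |Δx| = |3 − -12| = 15 m
5–6 s: |Δx| = |11 − 3| = 8 m
6–9 s: |Δx| = |-7 − 11| = 18 m
Total path = 41 m; average speed = 41/9 = 41/9 m/s.

41/9 m/s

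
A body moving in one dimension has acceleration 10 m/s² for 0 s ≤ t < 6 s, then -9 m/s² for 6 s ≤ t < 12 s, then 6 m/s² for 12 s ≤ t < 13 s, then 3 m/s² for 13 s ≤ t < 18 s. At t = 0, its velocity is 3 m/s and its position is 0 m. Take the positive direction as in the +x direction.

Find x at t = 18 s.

On each constant-a segment, Δv = aΔt and Δx = v₀Δt + ½aΔt²; chain segment to segment.
0–6 s: v starts 3 m/s; Δx = 3·6 + ½·10·6² = 198 m; v ends 63 m/s.
6–12 s: v starts 63 m/s; Δx = 63·6 + ½·-9·6² = 216 m; v ends 9 m/s.
12–13 s: v starts 9 m/s; Δx = 9·1 + ½·6·1² = 12 m; v ends 15 m/s.
13–18 s: v starts 15 m/s; Δx = 15·5 + ½·3·5² = 112.5 m; v ends 30 m/s.
x(18) = 0 + Σ Δx = 538.5 m.

538.5 m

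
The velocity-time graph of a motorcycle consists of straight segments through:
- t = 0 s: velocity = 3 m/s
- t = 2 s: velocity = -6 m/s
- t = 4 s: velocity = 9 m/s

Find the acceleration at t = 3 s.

Acceleration is the slope of the v-t graph on 2–4 s: (9 − -6)/(4 − 2) = 7.5 m/s².

7.5 m/s²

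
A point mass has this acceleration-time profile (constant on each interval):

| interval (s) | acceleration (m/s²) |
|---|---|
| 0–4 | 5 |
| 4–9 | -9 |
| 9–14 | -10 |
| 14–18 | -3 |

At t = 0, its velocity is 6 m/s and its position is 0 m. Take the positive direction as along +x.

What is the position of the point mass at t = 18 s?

On each constant-a segment, Δv = aΔt and Δx = v₀Δt + ½aΔt²; chain segment to segment.
0–4 s: v starts 6 m/s; Δx = 6·4 + ½·5·4² = 64 m; v ends 26 m/s.
4–9 s: v starts 26 m/s; Δx = 26·5 + ½·-9·5² = 17.5 m; v ends -19 m/s.
9–14 s: v starts -19 m/s; Δx = -19·5 + ½·-10·5² = -220 m; v ends -69 m/s.
14–18 s: v starts -69 m/s; Δx = -69·4 + ½·-3·4² = -300 m; v ends -81 m/s.
x(18) = 0 + Σ Δx = -438.5 m.

-438.5 m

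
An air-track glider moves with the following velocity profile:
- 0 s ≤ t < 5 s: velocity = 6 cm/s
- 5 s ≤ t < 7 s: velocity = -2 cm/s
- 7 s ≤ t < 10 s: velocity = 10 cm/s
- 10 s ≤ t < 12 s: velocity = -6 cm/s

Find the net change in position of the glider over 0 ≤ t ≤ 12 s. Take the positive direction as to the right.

Displacement is the signed area under the v-t curve.
0–5 s: 6 × 5 = 30 cm
5–7 s: -2 × 2 = -4 cm
7–10 s: 10 × 3 = 30 cm
10–12 s: -6 × 2 = -12 cm
Net displacement = 44 cm

44 cm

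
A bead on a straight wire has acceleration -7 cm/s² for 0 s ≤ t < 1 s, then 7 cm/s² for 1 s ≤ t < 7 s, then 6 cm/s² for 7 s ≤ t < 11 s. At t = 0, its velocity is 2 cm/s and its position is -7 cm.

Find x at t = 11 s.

283.5 cm

On each constant-a segment, Δv = aΔt and Δx = v₀Δt + ½aΔt²; chain segment to segment.
0–1 s: v starts 2 cm/s; Δx = 2·1 + ½·-7·1² = -1.5 cm; v ends -5 cm/s.
1–7 s: v starts -5 cm/s; Δx = -5·6 + ½·7·6² = 96 cm; v ends 37 cm/s.
7–11 s: v starts 37 cm/s; Δx = 37·4 + ½·6·4² = 196 cm; v ends 61 cm/s.
x(11) = -7 + Σ Δx = 283.5 cm.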